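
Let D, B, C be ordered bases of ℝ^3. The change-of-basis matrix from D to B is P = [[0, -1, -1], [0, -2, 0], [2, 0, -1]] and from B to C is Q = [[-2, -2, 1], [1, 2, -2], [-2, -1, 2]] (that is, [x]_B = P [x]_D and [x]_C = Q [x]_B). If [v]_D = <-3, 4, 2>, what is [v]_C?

<20, -6, 4>

Apply P to get B-coordinates <-6, -8, -8>, then Q to get C-coordinates.
The result is [v]_C = <20, -6, 4>.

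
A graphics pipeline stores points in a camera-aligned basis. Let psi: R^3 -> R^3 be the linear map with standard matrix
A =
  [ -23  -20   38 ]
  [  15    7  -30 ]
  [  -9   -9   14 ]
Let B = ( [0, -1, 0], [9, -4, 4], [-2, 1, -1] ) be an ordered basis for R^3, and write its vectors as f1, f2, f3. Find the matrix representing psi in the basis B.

With P the matrix whose columns are f1, ..., f3, [psi]_B = P^(-1) A P.
Column by column: psi(f1) = A f1 = [20, -7, 9]; its B-coordinates [-2, 2, -1] give column 1.
Continuing for each basis vector yields [psi]_B = [[-2, 2, -2], [2, 3, -2], [-1, 1, -3]].

[[-2, 2, -2], [2, 3, -2], [-1, 1, -3]]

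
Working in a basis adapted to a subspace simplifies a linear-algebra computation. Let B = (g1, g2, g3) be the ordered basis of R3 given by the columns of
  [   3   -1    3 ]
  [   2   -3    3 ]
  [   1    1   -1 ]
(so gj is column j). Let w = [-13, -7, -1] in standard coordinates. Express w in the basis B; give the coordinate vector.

[-2, -2, -3]

[w]_B is the unique c with M c = w, where M has columns g1, ..., g3.
Solving this 3x3 system gives c = (-2, -2, -3).
Check: -2g1 - 2g2 - 3g3 = [-13, -7, -1].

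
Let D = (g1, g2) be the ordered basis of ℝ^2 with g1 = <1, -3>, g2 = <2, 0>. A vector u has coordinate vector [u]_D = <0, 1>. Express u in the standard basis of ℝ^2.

The coordinates say u = 0·g1 + g2; adding the scaled basis vectors gives <2, 0>.

<2, 0>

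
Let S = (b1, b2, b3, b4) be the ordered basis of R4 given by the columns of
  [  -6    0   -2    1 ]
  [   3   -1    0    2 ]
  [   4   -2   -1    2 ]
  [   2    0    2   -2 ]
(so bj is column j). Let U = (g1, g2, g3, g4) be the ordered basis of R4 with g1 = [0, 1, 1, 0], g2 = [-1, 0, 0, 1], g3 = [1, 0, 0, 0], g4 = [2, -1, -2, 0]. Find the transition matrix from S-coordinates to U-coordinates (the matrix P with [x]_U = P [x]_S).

Take x = bj: its S-coordinates are the j-th standard unit vector, so P e_j — column j of P — equals [bj]_U.
b1 = 2g1 + 2g2 - 2g3 - g4, giving column 1 = [2, 2, -2, -1]; repeating for each j gives P = [[2, 0, 1, 2], [2, 0, 2, -2], [-2, -2, -2, -1], [-1, 1, 1, 0]].

[[2, 0, 1, 2], [2, 0, 2, -2], [-2, -2, -2, -1], [-1, 1, 1, 0]]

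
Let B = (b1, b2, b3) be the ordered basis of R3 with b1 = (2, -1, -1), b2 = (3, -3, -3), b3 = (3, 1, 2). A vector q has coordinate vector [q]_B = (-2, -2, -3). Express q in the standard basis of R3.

By definition q = -2b1 - 2b2 - 3b3.
Summing componentwise gives (-19, 5, 2).

(-19, 5, 2)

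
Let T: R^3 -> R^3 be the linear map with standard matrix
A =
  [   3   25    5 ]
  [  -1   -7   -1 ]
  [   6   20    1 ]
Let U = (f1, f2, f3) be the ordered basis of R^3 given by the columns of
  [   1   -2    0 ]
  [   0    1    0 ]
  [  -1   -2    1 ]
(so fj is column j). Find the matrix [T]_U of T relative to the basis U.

With P the matrix whose columns are f1, ..., f3, [T]_U = P^(-1) A P.
Column by column: T(f1) = A f1 = (-2, 0, 5); its U-coordinates (-2, 0, 3) give column 1.
Continuing for each basis vector yields [T]_U = [[-2, 3, 3], [0, -3, -1], [3, 3, 2]].

[[-2, 3, 3], [0, -3, -1], [3, 3, 2]]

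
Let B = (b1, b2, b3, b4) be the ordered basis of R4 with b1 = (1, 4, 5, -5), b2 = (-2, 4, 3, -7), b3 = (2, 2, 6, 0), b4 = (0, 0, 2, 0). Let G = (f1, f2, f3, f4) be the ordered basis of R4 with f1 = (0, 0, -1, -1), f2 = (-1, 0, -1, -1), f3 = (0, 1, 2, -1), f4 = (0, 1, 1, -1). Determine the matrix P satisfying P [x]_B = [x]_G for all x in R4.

[[2, 1, 0, 0], [-1, 2, -2, 0], [2, 2, 2, 2], [2, 2, 0, -2]]

Column j of P is [bj]_G, since P maps B-coordinates to G-coordinates.
Expressing b1 in G: b1 = 2f1 - f2 + 2f3 + 2f4, so column 1 of P is (2, -1, 2, 2).
Doing the same for each bj gives P = [[2, 1, 0, 0], [-1, 2, -2, 0], [2, 2, 2, 2], [2, 2, 0, -2]].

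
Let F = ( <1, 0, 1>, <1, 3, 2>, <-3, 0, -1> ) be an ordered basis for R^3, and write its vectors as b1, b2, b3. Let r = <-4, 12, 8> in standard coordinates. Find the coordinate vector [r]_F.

Write r = c_1 b1 + ... + c_3 b3 and solve for the c_i.
Row-reducing the augmented matrix [M | r] gives c = (4, 4, 4).
Check: 4b1 + 4b2 + 4b3 = <-4, 12, 8>.

<4, 4, 4>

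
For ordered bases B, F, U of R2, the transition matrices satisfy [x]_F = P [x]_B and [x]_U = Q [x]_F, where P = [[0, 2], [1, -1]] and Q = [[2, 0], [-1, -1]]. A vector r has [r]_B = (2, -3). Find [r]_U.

(-12, 1)

Apply P to get F-coordinates (-6, 5), then Q to get U-coordinates.
The result is [r]_U = (-12, 1).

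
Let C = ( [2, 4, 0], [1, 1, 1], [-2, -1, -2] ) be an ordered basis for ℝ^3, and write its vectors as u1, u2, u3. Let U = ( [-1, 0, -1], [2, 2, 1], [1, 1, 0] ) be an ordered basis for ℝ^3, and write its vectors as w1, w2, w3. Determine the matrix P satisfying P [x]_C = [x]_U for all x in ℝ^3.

Let M have columns uj and N have columns wj. Then for every x, N [x]_U = x = M [x]_C, so P = N^(-1) M.
Since det N = 1, N^(-1) has integer entries; multiplying gives P = [[2, 0, 1], [2, 1, -1], [0, -1, 1]].

[[2, 0, 1], [2, 1, -1], [0, -1, 1]]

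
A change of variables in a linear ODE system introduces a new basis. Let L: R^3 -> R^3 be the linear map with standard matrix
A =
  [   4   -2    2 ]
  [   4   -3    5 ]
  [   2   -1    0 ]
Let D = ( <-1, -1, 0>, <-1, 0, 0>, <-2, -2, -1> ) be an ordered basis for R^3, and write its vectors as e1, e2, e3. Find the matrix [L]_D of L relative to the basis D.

With P the matrix whose columns are e1, ..., e3, [L]_D = P^(-1) A P.
Column by column: L(e1) = A e1 = <-2, -1, -1>; its D-coordinates <-1, 1, 1> give column 1.
Continuing for each basis vector yields [L]_D = [[-1, 0, 3], [1, 0, -1], [1, 2, 2]].

[[-1, 0, 3], [1, 0, -1], [1, 2, 2]]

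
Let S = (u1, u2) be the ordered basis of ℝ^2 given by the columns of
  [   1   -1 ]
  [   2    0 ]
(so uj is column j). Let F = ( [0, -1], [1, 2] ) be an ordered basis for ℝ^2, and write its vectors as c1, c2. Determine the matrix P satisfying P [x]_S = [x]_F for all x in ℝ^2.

Let M have columns uj and N have columns cj. Then for every x, N [x]_F = x = M [x]_S, so P = N^(-1) M.
Since det N = 1, N^(-1) has integer entries; multiplying gives P = [[0, -2], [1, -1]].

[[0, -2], [1, -1]]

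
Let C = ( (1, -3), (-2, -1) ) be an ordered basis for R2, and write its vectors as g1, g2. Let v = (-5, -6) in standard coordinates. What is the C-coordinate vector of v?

[v]_C is the unique c with M c = v, where M has columns g1, g2.
System: c_1 - 2c_2 = -5, -3c_1 - c_2 = -6; solving gives c_1 = 1, c_2 = 3.
Check: g1 + 3g2 = (-5, -6).

(1, 3)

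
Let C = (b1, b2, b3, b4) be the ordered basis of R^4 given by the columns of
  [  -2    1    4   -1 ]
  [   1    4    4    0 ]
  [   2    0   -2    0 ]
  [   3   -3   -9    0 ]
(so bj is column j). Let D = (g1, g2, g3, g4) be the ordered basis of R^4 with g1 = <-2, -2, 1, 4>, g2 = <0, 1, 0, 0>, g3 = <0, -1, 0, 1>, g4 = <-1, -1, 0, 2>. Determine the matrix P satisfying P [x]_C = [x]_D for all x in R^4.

Column j of P is [bj]_D, since P maps C-coordinates to D-coordinates.
Expressing b1 in D: b1 = 2g1 + 2g2 - g3 - 2g4, so column 1 of P is <2, 2, -1, -2>.
Doing the same for each bj gives P = [[2, 0, -2, 0], [2, 2, -1, -1], [-1, -1, -1, -2], [-2, -1, 0, 1]].

[[2, 0, -2, 0], [2, 2, -1, -1], [-1, -1, -1, -2], [-2, -1, 0, 1]]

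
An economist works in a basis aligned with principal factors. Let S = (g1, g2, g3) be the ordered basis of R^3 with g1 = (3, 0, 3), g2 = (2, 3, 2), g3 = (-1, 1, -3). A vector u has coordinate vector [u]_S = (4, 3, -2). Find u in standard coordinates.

u = M [u]_S, where M has columns g1, ..., g3.
Carrying out the matrix-vector product, u = (20, 7, 24).

(20, 7, 24)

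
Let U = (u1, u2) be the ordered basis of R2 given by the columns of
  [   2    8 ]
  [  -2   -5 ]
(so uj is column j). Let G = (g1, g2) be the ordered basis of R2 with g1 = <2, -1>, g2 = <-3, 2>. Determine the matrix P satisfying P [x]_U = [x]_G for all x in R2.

Let M have columns uj and N have columns gj. Then for every x, N [x]_G = x = M [x]_U, so P = N^(-1) M.
Since det N = 1, N^(-1) has integer entries; multiplying gives P = [[-2, 1], [-2, -2]].

[[-2, 1], [-2, -2]]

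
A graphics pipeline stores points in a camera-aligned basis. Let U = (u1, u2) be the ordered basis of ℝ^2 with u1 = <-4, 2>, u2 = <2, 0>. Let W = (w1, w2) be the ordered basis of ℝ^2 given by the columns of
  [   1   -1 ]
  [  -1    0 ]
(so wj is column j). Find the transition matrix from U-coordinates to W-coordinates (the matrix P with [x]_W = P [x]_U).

Column j of P is [uj]_W, since P maps U-coordinates to W-coordinates.
Expressing u1 in W: u1 = -2w1 + 2w2, so column 1 of P is <-2, 2>.
Doing the same for each uj gives P = [[-2, 0], [2, -2]].

[[-2, 0], [2, -2]]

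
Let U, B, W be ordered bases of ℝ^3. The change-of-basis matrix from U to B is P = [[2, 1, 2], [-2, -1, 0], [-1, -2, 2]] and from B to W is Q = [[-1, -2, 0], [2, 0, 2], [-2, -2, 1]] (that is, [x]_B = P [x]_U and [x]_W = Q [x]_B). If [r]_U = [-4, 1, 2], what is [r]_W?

[-11, 6, -2]

Composing the changes, [r]_W = Q P [r]_U.
Q P = [[2, 1, -2], [2, -2, 8], [-1, -2, -2]]; applying this to [-4, 1, 2] gives [-11, 6, -2].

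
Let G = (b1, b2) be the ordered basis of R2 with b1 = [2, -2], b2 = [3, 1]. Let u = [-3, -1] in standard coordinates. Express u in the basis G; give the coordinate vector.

[0, -1]

Write u = c_1 b1 + c_2 b2 and solve for the c_i.
System: 2c_1 + 3c_2 = -3, -2c_1 + c_2 = -1; solving gives c_1 = 0, c_2 = -1.
Check: 0·b1 - b2 = [-3, -1].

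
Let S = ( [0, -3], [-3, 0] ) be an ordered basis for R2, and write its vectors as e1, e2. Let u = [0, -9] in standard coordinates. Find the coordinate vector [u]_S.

Write u = c_1 e1 + c_2 e2 and solve for the c_i.
System: 0c_1 - 3c_2 = 0, -3c_1 + 0c_2 = -9; solving gives c_1 = 3, c_2 = 0.
Check: 3e1 + 0·e2 = [0, -9].

[3, 0]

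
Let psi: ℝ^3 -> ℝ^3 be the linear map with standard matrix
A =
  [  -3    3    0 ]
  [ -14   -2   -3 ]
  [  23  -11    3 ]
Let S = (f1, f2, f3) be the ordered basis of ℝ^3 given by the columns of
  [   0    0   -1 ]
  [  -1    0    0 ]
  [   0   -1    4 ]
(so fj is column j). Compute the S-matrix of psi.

With P the matrix whose columns are f1, ..., f3, [psi]_S = P^(-1) A P.
Column by column: psi(f1) = A f1 = (-3, 2, 11); its S-coordinates (-2, 1, 3) give column 1.
Continuing for each basis vector yields [psi]_S = [[-2, -3, -2], [1, 3, -1], [3, 0, -3]].

[[-2, -3, -2], [1, 3, -1], [3, 0, -3]]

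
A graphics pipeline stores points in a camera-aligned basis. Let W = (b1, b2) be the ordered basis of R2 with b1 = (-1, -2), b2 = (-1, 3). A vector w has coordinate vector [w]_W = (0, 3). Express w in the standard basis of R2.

(-3, 9)

By definition w = 0·b1 + 3b2.
Summing componentwise gives (-3, 9).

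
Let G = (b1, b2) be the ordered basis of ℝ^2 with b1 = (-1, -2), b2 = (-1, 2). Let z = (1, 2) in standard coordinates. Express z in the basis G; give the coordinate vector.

(-1, 0)

We seek scalars with c_1 b1 + c_2 b2 = z; equivalently solve M c = z where the columns of M are b1, b2.
System: -c_1 - c_2 = 1, -2c_1 + 2c_2 = 2; solving gives c_1 = -1, c_2 = 0.
Check: -b1 + 0·b2 = (1, 2).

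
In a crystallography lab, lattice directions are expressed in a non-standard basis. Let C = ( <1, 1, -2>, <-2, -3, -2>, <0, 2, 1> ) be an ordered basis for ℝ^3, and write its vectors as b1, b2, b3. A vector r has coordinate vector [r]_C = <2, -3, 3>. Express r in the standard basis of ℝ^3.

<8, 17, 5>

The coordinates say r = 2b1 - 3b2 + 3b3; adding the scaled basis vectors gives <8, 17, 5>.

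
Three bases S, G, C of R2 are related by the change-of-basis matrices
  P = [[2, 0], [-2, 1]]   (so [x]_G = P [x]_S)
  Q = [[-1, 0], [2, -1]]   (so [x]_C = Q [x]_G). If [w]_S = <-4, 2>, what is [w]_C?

<8, -26>

Apply P to get G-coordinates <-8, 10>, then Q to get C-coordinates.
The result is [w]_C = <8, -26>.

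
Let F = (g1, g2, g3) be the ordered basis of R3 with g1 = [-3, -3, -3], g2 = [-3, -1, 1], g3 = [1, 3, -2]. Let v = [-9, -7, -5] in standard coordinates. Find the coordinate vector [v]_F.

[2, 1, 0]

[v]_F is the unique c with M c = v, where M has columns g1, ..., g3.
Solving this 3x3 system gives c = (2, 1, 0).
Check: 2g1 + g2 + 0·g3 = [-9, -7, -5].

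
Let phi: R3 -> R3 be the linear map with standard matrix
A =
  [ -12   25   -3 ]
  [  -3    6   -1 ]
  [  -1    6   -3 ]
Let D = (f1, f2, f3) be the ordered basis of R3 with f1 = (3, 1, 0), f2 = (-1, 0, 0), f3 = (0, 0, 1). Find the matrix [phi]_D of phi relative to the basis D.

Let P have columns f1, ..., f3. Then [phi]_D = P^(-1) A P.
Here det P = 1, so P^(-1) is integer; computing A P first and then P^(-1)(A P) gives [[-3, 3, -1], [2, -3, 0], [3, 1, -3]].

[[-3, 3, -1], [2, -3, 0], [3, 1, -3]]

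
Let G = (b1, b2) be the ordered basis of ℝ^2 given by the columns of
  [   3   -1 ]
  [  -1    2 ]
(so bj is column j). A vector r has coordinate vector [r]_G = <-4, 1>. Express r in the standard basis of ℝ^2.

<-13, 6>

By definition r = -4b1 + b2.
Summing componentwise gives <-13, 6>.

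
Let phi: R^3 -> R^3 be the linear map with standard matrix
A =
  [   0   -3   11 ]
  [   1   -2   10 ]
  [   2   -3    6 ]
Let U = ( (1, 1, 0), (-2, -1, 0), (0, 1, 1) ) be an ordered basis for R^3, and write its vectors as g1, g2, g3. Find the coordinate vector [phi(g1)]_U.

Column 1 of [phi]_U is the U-coordinate vector of phi(g1).
In standard coordinates phi(g1) = A g1 = (-3, -1, -1).
Converting to U: (-3, -1, -1) = 3g1 + 3g2 - g3, so the coordinate vector is (3, 3, -1).

(3, 3, -1)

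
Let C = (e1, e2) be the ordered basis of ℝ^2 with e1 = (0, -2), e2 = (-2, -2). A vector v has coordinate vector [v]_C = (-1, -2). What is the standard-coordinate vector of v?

(4, 6)

The coordinates say v = -e1 - 2e2; adding the scaled basis vectors gives (4, 6).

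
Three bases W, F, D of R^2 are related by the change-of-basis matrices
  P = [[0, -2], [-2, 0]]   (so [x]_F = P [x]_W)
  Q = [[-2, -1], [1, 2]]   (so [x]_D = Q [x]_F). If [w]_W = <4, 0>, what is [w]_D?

Composing the changes, [w]_D = Q P [w]_W.
Q P = [[2, 4], [-4, -2]]; applying this to <4, 0> gives <8, -16>.

<8, -16>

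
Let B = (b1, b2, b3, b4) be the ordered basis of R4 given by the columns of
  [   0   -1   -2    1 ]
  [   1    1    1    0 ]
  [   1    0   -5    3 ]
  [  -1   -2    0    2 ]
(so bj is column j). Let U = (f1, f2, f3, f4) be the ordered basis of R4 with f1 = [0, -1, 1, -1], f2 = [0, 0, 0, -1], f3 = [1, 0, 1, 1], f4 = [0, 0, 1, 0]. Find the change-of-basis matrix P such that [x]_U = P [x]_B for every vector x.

[[-1, -1, -1, 0], [2, 2, -1, -1], [0, -1, -2, 1], [2, 2, -2, 2]]

Column j of P is [bj]_U, since P maps B-coordinates to U-coordinates.
Expressing b1 in U: b1 = -f1 + 2f2 + 0·f3 + 2f4, so column 1 of P is [-1, 2, 0, 2].
Doing the same for each bj gives P = [[-1, -1, -1, 0], [2, 2, -1, -1], [0, -1, -2, 1], [2, 2, -2, 2]].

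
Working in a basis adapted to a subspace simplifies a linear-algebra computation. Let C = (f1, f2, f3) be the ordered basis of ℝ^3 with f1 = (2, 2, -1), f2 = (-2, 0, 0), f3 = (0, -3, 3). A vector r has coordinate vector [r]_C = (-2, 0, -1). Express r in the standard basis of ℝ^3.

(-4, -1, -1)

By definition r = -2f1 + 0·f2 - f3.
Summing componentwise gives (-4, -1, -1).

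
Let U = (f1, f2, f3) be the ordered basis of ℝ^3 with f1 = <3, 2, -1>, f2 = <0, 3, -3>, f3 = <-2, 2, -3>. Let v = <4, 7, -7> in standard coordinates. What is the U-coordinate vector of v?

<4, -3, 4>

Write v = c_1 f1 + ... + c_3 f3 and solve for the c_i.
Solving this 3x3 system gives c = (4, -3, 4).
Check: 4f1 - 3f2 + 4f3 = <4, 7, -7>.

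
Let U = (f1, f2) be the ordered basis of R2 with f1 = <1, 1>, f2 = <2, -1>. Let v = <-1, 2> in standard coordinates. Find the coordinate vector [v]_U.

[v]_U is the unique c with M c = v, where M has columns f1, f2.
System: c_1 + 2c_2 = -1, c_1 - c_2 = 2; solving gives c_1 = 1, c_2 = -1.
Check: f1 - f2 = <-1, 2>.

<1, -1>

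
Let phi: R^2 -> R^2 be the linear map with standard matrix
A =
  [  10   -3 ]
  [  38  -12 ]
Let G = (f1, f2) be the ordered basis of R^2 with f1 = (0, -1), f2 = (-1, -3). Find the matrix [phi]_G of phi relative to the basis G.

[[-3, -1], [-3, 1]]

The j-th column of [phi]_G is [phi(fj)]_G.
phi(f1) = A f1 = (3, 12) = -3f1 - 3f2, so column 1 is (-3, -3).
Repeating for f2 and assembling the columns gives [[-3, -1], [-3, 1]].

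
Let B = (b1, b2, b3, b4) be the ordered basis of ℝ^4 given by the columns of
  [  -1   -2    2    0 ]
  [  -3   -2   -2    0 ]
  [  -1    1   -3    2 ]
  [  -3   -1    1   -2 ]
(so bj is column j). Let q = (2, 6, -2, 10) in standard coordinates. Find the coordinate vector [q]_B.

[q]_B is the unique c with M c = q, where M has columns b1, ..., b4.
Solving this 4x4 system gives c = (-2, 0, 0, -2).
Check: -2b1 + 0·b2 + 0·b3 - 2b4 = (2, 6, -2, 10).

(-2, 0, 0, -2)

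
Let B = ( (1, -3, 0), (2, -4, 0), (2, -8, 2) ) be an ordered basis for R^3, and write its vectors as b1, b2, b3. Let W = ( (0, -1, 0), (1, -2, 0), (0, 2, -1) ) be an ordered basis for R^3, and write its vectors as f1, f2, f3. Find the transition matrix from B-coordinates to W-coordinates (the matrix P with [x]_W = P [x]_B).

Let M have columns bj and N have columns fj. Then for every x, N [x]_W = x = M [x]_B, so P = N^(-1) M.
Since det N = -1, N^(-1) has integer entries; multiplying gives P = [[1, 0, 0], [1, 2, 2], [0, 0, -2]].

[[1, 0, 0], [1, 2, 2], [0, 0, -2]]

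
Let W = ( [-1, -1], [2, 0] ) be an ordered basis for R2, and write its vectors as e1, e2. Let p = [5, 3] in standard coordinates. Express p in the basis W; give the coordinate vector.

[-3, 1]

We seek scalars with c_1 e1 + c_2 e2 = p; equivalently solve M c = p where the columns of M are e1, e2.
System: -c_1 + 2c_2 = 5, -c_1 + 0c_2 = 3; solving gives c_1 = -3, c_2 = 1.
Check: -3e1 + e2 = [5, 3].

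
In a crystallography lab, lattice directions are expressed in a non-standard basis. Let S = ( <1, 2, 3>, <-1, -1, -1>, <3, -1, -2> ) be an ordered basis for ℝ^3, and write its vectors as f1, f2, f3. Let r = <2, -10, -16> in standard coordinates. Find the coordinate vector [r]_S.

<-4, 0, 2>

We seek scalars with c_1 f1 + ... + c_3 f3 = r; equivalently solve M c = r where the columns of M are f1, ..., f3.
Solving this 3x3 system gives c = (-4, 0, 2).
Check: -4f1 + 0·f2 + 2f3 = <2, -10, -16>.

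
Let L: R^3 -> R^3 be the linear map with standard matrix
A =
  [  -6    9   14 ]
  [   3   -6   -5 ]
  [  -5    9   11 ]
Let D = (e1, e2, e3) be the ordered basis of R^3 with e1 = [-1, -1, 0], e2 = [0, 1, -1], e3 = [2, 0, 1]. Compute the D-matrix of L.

[[-1, 1, -2], [2, 0, -1], [-2, -2, 0]]

With P the matrix whose columns are e1, ..., e3, [L]_D = P^(-1) A P.
Column by column: L(e1) = A e1 = [-3, 3, -4]; its D-coordinates [-1, 2, -2] give column 1.
Continuing for each basis vector yields [L]_D = [[-1, 1, -2], [2, 0, -1], [-2, -2, 0]].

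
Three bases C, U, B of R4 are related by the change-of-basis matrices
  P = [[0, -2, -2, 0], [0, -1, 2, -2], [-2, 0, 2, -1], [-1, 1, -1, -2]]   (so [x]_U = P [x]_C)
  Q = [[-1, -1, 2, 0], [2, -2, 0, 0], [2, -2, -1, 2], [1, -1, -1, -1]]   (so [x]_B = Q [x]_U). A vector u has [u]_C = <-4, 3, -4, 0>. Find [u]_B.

Apply P to get U-coordinates <2, -11, 0, 11>, then Q to get B-coordinates.
The result is [u]_B = <9, 26, 48, 2>.

<9, 26, 48, 2>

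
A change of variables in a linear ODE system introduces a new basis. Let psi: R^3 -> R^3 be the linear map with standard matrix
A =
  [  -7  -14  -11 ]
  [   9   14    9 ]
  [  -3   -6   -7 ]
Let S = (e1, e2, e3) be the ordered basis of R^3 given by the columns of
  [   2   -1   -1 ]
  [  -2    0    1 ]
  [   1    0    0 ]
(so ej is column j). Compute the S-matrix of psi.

[[-1, 3, -3], [-2, 2, 2], [-3, -3, -1]]

The j-th column of [psi]_S is [psi(ej)]_S.
psi(e1) = A e1 = [3, -1, -1] = -e1 - 2e2 - 3e3, so column 1 is [-1, -2, -3].
Repeating for e2, e3 and assembling the columns gives [[-1, 3, -3], [-2, 2, 2], [-3, -3, -1]].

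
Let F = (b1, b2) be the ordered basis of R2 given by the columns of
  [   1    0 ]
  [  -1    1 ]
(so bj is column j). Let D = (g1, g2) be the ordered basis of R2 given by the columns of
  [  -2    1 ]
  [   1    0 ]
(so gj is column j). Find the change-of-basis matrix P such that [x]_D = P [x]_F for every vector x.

[[-1, 1], [-1, 2]]

Take x = bj: its F-coordinates are the j-th standard unit vector, so P e_j — column j of P — equals [bj]_D.
b1 = -g1 - g2, giving column 1 = (-1, -1); repeating for each j gives P = [[-1, 1], [-1, 2]].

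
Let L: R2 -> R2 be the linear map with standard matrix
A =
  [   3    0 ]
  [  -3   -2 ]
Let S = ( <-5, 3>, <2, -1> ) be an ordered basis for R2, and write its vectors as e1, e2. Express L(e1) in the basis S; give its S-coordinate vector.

<3, 0>

Column 1 of [L]_S is the S-coordinate vector of L(e1).
In standard coordinates L(e1) = A e1 = <-15, 9>.
Converting to S: <-15, 9> = 3e1 + 0·e2, so the coordinate vector is <3, 0>.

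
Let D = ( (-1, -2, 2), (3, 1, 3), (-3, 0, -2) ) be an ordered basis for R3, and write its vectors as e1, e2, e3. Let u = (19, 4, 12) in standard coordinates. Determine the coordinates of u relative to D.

Write u = c_1 e1 + ... + c_3 e3 and solve for the c_i.
Solving this 3x3 system gives c = (-1, 2, -4).
Check: -e1 + 2e2 - 4e3 = (19, 4, 12).

(-1, 2, -4)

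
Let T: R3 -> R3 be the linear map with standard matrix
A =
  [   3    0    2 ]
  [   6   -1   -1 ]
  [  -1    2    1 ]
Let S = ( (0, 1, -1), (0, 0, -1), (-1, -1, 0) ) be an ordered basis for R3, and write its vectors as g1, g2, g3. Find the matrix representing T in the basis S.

With P the matrix whose columns are g1, ..., g3, [T]_S = P^(-1) A P.
Column by column: T(g1) = A g1 = (-2, 0, 1); its S-coordinates (2, -3, 2) give column 1.
Continuing for each basis vector yields [T]_S = [[2, 3, -2], [-3, -2, 3], [2, 2, 3]].

[[2, 3, -2], [-3, -2, 3], [2, 2, 3]]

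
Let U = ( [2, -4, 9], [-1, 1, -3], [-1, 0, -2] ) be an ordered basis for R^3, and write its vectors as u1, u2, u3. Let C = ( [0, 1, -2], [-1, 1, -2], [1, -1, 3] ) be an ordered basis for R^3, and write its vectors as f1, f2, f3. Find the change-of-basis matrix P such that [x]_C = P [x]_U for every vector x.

Take x = uj: its U-coordinates are the j-th standard unit vector, so P e_j — column j of P — equals [uj]_C.
u1 = -2f1 - f2 + f3, giving column 1 = [-2, -1, 1]; repeating for each j gives P = [[-2, 0, -1], [-1, 0, -1], [1, -1, -2]].

[[-2, 0, -1], [-1, 0, -1], [1, -1, -2]]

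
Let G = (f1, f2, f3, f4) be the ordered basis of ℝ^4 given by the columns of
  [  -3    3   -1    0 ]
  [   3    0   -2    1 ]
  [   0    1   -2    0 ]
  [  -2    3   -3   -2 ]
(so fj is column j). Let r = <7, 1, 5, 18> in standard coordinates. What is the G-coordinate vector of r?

[r]_G is the unique c with M c = r, where M has columns f1, ..., f4.
Solving this 4x4 system gives c = (1, 3, -1, -4).
Check: f1 + 3f2 - f3 - 4f4 = <7, 1, 5, 18>.

<1, 3, -1, -4>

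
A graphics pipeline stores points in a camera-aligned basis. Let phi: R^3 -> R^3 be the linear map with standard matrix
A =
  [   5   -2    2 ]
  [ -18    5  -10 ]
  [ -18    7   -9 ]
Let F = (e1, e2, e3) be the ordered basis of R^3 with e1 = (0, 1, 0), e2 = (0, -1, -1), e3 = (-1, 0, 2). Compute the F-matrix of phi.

[[2, 3, 0], [-3, -2, 2], [2, 0, 1]]

The j-th column of [phi]_F is [phi(ej)]_F.
phi(e1) = A e1 = (-2, 5, 7) = 2e1 - 3e2 + 2e3, so column 1 is (2, -3, 2).
Repeating for e2, e3 and assembling the columns gives [[2, 3, 0], [-3, -2, 2], [2, 0, 1]].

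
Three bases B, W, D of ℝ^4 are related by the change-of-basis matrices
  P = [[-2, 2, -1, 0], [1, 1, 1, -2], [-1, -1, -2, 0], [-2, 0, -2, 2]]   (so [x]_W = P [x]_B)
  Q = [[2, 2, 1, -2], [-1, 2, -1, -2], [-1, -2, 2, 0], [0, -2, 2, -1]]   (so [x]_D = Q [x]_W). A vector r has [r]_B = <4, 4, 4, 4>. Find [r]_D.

<0, 44, -36, -32>

Composing the changes, [r]_D = Q P [r]_B.
Q P = [[1, 5, 2, -8], [9, 1, 9, -8], [-2, -6, -5, 4], [-2, -4, -4, 2]]; applying this to <4, 4, 4, 4> gives <0, 44, -36, -32>.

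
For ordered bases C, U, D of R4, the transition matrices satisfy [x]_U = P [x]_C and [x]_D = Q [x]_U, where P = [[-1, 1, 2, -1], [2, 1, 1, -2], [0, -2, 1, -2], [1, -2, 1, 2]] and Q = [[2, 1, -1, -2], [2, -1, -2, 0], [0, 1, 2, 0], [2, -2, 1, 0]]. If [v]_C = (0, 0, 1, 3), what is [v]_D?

(-16, 13, -15, 3)

Composing the changes, [v]_D = Q P [v]_C.
Q P = [[-2, 9, 2, -6], [-4, 5, 1, 4], [2, -3, 3, -6], [-6, -2, 3, 0]]; applying this to (0, 0, 1, 3) gives (-16, 13, -15, 3).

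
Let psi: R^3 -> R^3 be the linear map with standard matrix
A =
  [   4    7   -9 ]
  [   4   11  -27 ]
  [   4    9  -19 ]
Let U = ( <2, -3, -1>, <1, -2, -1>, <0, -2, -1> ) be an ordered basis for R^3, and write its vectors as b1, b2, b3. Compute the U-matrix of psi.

[[-2, 1, -3], [0, -3, 1], [2, -3, 1]]

The j-th column of [psi]_U is [psi(bj)]_U.
psi(b1) = A b1 = <-4, 2, 0> = -2b1 + 0·b2 + 2b3, so column 1 is <-2, 0, 2>.
Repeating for b2, b3 and assembling the columns gives [[-2, 1, -3], [0, -3, 1], [2, -3, 1]].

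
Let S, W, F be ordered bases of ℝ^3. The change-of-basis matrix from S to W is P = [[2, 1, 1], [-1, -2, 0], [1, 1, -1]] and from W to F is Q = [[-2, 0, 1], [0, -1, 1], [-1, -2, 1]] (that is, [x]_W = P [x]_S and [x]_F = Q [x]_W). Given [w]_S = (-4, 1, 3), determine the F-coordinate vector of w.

Composing the changes, [w]_F = Q P [w]_S.
Q P = [[-3, -1, -3], [2, 3, -1], [1, 4, -2]]; applying this to (-4, 1, 3) gives (2, -8, -6).

(2, -8, -6)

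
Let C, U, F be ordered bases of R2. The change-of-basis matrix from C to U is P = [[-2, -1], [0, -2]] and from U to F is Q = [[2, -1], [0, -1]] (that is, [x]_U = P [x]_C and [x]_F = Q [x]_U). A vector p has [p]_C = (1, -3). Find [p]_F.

(-4, -6)

Apply P to get U-coordinates (1, 6), then Q to get F-coordinates.
The result is [p]_F = (-4, -6).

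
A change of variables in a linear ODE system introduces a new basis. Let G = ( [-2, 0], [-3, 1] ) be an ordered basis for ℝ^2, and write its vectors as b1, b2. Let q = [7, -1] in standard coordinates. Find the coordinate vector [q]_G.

[-2, -1]

Write q = c_1 b1 + c_2 b2 and solve for the c_i.
System: -2c_1 - 3c_2 = 7, 0c_1 + c_2 = -1; solving gives c_1 = -2, c_2 = -1.
Check: -2b1 - b2 = [7, -1].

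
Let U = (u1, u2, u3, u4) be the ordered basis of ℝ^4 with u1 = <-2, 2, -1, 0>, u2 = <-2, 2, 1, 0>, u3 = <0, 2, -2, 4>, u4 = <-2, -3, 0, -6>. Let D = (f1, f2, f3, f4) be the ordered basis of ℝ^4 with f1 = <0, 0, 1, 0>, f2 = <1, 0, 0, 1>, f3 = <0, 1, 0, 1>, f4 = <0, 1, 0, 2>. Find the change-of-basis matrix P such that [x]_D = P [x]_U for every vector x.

[[-1, 1, -2, 0], [-2, -2, 0, -2], [2, 2, 0, -2], [0, 0, 2, -1]]

Take x = uj: its U-coordinates are the j-th standard unit vector, so P e_j — column j of P — equals [uj]_D.
u1 = -f1 - 2f2 + 2f3 + 0·f4, giving column 1 = <-1, -2, 2, 0>; repeating for each j gives P = [[-1, 1, -2, 0], [-2, -2, 0, -2], [2, 2, 0, -2], [0, 0, 2, -1]].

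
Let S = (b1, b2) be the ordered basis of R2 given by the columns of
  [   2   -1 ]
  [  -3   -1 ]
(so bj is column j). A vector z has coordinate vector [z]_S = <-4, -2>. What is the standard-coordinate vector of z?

<-6, 14>

By definition z = -4b1 - 2b2.
Summing componentwise gives <-6, 14>.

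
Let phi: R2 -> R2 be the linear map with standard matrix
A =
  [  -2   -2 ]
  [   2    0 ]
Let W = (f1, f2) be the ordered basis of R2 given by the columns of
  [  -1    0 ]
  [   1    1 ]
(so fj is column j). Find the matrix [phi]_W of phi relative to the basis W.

[[0, 2], [-2, -2]]

Let P have columns f1, f2. Then [phi]_W = P^(-1) A P.
Here det P = -1, so P^(-1) is integer; computing A P first and then P^(-1)(A P) gives [[0, 2], [-2, -2]].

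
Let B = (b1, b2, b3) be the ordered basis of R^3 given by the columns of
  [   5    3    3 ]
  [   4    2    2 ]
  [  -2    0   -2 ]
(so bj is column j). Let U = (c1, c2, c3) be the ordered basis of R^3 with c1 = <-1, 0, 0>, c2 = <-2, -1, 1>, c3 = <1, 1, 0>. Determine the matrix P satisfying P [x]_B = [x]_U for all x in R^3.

[[1, -1, 1], [-2, 0, -2], [2, 2, 0]]

Take x = bj: its B-coordinates are the j-th standard unit vector, so P e_j — column j of P — equals [bj]_U.
b1 = c1 - 2c2 + 2c3, giving column 1 = <1, -2, 2>; repeating for each j gives P = [[1, -1, 1], [-2, 0, -2], [2, 2, 0]].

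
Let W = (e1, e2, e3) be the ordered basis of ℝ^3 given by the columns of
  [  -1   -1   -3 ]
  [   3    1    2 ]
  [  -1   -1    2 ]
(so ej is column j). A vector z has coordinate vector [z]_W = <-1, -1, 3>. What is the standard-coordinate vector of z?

<-7, 2, 8>

By definition z = -e1 - e2 + 3e3.
Summing componentwise gives <-7, 2, 8>.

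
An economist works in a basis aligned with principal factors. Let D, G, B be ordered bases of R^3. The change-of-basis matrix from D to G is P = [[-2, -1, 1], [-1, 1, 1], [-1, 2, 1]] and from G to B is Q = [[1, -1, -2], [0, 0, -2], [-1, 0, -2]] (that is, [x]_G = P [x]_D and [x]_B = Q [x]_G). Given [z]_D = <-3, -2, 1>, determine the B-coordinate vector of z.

<7, 0, -9>

Composing the changes, [z]_B = Q P [z]_D.
Q P = [[1, -6, -2], [2, -4, -2], [4, -3, -3]]; applying this to <-3, -2, 1> gives <7, 0, -9>.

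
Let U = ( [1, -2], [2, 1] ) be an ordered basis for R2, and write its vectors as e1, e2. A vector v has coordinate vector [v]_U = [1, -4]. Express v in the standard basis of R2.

[-7, -6]

By definition v = e1 - 4e2.
Summing componentwise gives [-7, -6].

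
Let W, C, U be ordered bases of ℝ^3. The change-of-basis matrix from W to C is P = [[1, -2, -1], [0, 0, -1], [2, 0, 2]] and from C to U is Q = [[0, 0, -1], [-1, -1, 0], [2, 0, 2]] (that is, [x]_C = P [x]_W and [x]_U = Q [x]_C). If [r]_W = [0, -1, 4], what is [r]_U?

[-8, 6, 12]

First [r]_C = P [r]_W = [-2, -4, 8].
Then [r]_U = Q [r]_C = [-8, 6, 12].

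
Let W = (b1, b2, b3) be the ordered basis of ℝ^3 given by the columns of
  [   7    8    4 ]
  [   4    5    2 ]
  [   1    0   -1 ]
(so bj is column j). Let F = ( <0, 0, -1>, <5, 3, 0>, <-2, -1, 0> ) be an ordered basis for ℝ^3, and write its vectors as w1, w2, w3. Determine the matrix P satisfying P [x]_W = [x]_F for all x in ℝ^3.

[[-1, 0, 1], [1, 2, 0], [-1, 1, -2]]

Let M have columns bj and N have columns wj. Then for every x, N [x]_F = x = M [x]_W, so P = N^(-1) M.
Since det N = -1, N^(-1) has integer entries; multiplying gives P = [[-1, 0, 1], [1, 2, 0], [-1, 1, -2]].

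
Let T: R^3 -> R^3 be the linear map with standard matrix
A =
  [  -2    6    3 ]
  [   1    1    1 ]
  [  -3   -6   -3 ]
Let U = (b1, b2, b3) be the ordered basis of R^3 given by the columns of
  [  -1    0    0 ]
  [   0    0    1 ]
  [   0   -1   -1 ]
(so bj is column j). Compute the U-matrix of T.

Let P have columns b1, ..., b3. Then [T]_U = P^(-1) A P.
Here det P = -1, so P^(-1) is integer; computing A P first and then P^(-1)(A P) gives [[-2, 3, -3], [-2, -2, 3], [-1, -1, 0]].

[[-2, 3, -3], [-2, -2, 3], [-1, -1, 0]]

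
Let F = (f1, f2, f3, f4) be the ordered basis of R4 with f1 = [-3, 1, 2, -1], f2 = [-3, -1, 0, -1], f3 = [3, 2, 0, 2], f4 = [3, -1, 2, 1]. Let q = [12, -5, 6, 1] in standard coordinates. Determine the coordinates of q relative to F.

[0, -4, -3, 3]

Write q = c_1 f1 + ... + c_4 f4 and solve for the c_i.
Solving this 4x4 system gives c = (0, -4, -3, 3).
Check: 0·f1 - 4f2 - 3f3 + 3f4 = [12, -5, 6, 1].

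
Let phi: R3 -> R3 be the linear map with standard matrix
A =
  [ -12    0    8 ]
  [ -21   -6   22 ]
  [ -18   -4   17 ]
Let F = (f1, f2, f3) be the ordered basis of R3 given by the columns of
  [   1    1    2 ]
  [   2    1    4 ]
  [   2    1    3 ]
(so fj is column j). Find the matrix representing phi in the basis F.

[[1, -1, -2], [-3, -3, 0], [3, 0, 1]]

With P the matrix whose columns are f1, ..., f3, [phi]_F = P^(-1) A P.
Column by column: phi(f1) = A f1 = (4, 11, 8); its F-coordinates (1, -3, 3) give column 1.
Continuing for each basis vector yields [phi]_F = [[1, -1, -2], [-3, -3, 0], [3, 0, 1]].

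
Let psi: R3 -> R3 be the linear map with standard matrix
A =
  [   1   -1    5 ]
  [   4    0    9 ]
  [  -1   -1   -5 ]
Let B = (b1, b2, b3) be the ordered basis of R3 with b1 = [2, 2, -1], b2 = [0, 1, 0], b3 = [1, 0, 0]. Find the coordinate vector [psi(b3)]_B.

[1, 2, -1]

Column 3 of [psi]_B is the B-coordinate vector of psi(b3).
In standard coordinates psi(b3) = A b3 = [1, 4, -1].
Converting to B: [1, 4, -1] = b1 + 2b2 - b3, so the coordinate vector is [1, 2, -1].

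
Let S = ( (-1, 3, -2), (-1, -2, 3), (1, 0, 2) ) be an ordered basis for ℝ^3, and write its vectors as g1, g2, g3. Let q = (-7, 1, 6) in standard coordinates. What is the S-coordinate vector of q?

We seek scalars with c_1 g1 + ... + c_3 g3 = q; equivalently solve M c = q where the columns of M are g1, ..., g3.
Gaussian elimination on [M | q] yields c = (3, 4, 0).
Check: 3g1 + 4g2 + 0·g3 = (-7, 1, 6).

(3, 4, 0)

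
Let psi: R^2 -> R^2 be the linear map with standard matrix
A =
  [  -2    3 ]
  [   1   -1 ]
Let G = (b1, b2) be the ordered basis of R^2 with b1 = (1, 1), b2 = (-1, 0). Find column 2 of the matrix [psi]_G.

(-1, -3)

Compute psi(b2) = A b2 = (2, -1) in standard coordinates.
Then write this in G-coordinates: solve for y in y_1 b1 + y_2 b2 = (2, -1).
This gives y = (-1, -3), which is column 2 of [psi]_G.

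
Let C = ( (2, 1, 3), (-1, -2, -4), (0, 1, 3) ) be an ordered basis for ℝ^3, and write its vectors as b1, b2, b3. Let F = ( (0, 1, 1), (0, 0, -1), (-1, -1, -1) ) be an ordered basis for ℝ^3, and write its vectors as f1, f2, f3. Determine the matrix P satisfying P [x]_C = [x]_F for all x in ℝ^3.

[[-1, -1, 1], [-2, 2, -2], [-2, 1, 0]]

Let M have columns bj and N have columns fj. Then for every x, N [x]_F = x = M [x]_C, so P = N^(-1) M.
Since det N = 1, N^(-1) has integer entries; multiplying gives P = [[-1, -1, 1], [-2, 2, -2], [-2, 1, 0]].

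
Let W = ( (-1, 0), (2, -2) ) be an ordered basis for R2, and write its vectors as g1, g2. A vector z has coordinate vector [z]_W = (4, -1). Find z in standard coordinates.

z = M [z]_W, where M has columns g1, g2.
Carrying out the matrix-vector product, z = (-6, 2).

(-6, 2)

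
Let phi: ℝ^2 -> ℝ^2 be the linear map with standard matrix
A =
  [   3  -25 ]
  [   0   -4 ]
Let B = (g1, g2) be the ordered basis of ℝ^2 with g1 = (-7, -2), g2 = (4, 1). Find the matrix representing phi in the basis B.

With P the matrix whose columns are g1, g2, [phi]_B = P^(-1) A P.
Column by column: phi(g1) = A g1 = (29, 8); its B-coordinates (-3, 2) give column 1.
Continuing for each basis vector yields [phi]_B = [[-3, 3], [2, 2]].

[[-3, 3], [2, 2]]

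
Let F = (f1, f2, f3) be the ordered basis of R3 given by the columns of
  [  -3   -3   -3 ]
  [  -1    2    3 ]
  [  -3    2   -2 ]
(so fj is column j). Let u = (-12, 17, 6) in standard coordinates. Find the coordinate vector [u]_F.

Write u = c_1 f1 + ... + c_3 f3 and solve for the c_i.
Gaussian elimination on [M | u] yields c = (-2, 3, 3).
Check: -2f1 + 3f2 + 3f3 = (-12, 17, 6).

(-2, 3, 3)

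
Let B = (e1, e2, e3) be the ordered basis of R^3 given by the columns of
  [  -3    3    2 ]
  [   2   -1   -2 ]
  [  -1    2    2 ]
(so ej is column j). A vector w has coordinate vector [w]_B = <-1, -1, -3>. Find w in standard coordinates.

<-6, 5, -7>

w = M [w]_B, where M has columns e1, ..., e3.
Carrying out the matrix-vector product, w = <-6, 5, -7>.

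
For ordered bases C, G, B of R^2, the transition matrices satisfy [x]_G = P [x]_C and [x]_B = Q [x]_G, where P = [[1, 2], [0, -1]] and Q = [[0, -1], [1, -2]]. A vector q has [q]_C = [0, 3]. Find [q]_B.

Composing the changes, [q]_B = Q P [q]_C.
Q P = [[0, 1], [1, 4]]; applying this to [0, 3] gives [3, 12].

[3, 12]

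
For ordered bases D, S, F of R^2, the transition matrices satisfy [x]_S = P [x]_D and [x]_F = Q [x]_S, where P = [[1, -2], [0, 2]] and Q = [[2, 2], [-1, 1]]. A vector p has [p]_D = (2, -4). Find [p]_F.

(4, -18)

First [p]_S = P [p]_D = (10, -8).
Then [p]_F = Q [p]_S = (4, -18).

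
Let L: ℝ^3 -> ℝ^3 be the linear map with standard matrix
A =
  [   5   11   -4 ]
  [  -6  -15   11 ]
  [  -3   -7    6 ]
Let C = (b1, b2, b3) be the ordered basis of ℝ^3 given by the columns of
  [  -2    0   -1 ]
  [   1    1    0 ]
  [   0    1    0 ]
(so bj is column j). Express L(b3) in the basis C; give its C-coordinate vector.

Column 3 of [L]_C is the C-coordinate vector of L(b3).
In standard coordinates L(b3) = A b3 = (-5, 6, 3).
Converting to C: (-5, 6, 3) = 3b1 + 3b2 - b3, so the coordinate vector is (3, 3, -1).

(3, 3, -1)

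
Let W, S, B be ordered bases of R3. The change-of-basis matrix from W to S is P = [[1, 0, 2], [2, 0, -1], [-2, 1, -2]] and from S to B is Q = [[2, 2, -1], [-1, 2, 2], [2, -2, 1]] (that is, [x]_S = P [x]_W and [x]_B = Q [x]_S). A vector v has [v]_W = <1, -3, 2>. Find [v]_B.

<19, -23, 1>

Composing the changes, [v]_B = Q P [v]_W.
Q P = [[8, -1, 4], [-1, 2, -8], [-4, 1, 4]]; applying this to <1, -3, 2> gives <19, -23, 1>.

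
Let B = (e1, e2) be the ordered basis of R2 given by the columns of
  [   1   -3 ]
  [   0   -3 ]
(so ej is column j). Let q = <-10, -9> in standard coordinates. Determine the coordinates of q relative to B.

<-1, 3>

[q]_B is the unique c with M c = q, where M has columns e1, e2.
System: c_1 - 3c_2 = -10, 0c_1 - 3c_2 = -9; solving gives c_1 = -1, c_2 = 3.
Check: -e1 + 3e2 = <-10, -9>.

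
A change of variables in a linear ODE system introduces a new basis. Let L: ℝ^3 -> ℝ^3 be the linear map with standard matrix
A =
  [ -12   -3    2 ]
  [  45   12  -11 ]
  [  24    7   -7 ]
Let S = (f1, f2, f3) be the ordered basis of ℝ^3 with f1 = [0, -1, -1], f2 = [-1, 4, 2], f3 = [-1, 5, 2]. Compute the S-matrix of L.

[[-2, 2, 1], [-2, -3, 1], [1, -1, -2]]

With P the matrix whose columns are f1, ..., f3, [L]_S = P^(-1) A P.
Column by column: L(f1) = A f1 = [1, -1, 0]; its S-coordinates [-2, -2, 1] give column 1.
Continuing for each basis vector yields [L]_S = [[-2, 2, 1], [-2, -3, 1], [1, -1, -2]].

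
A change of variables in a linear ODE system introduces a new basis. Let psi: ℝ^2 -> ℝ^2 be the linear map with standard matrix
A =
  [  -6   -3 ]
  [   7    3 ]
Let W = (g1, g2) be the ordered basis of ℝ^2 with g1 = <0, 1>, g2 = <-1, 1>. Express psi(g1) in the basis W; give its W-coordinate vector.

<0, 3>

Column 1 of [psi]_W is the W-coordinate vector of psi(g1).
In standard coordinates psi(g1) = A g1 = <-3, 3>.
Converting to W: <-3, 3> = 0·g1 + 3g2, so the coordinate vector is <0, 3>.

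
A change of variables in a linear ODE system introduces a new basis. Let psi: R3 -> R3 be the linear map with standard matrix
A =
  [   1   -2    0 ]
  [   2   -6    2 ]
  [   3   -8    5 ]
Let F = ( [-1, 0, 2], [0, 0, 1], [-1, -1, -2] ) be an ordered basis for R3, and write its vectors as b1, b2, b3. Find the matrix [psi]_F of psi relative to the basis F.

Let P have columns b1, ..., b3. Then [psi]_F = P^(-1) A P.
Here det P = -1, so P^(-1) is integer; computing A P first and then P^(-1)(A P) gives [[3, 2, -1], [-3, -3, -3], [-2, -2, 0]].

[[3, 2, -1], [-3, -3, -3], [-2, -2, 0]]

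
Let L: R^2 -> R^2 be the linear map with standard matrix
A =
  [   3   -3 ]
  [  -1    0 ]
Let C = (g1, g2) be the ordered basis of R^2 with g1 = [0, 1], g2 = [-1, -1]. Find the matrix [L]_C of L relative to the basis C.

With P the matrix whose columns are g1, g2, [L]_C = P^(-1) A P.
Column by column: L(g1) = A g1 = [-3, 0]; its C-coordinates [3, 3] give column 1.
Continuing for each basis vector yields [L]_C = [[3, 1], [3, 0]].

[[3, 1], [3, 0]]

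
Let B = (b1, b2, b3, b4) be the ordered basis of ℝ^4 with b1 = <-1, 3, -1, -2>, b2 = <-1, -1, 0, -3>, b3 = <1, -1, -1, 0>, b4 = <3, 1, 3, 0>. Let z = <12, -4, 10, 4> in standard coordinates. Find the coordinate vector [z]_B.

Write z = c_1 b1 + ... + c_4 b4 and solve for the c_i.
Row-reducing the augmented matrix [M | z] gives c = (-2, 0, 1, 3).
Check: -2b1 + 0·b2 + b3 + 3b4 = <12, -4, 10, 4>.

<-2, 0, 1, 3>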